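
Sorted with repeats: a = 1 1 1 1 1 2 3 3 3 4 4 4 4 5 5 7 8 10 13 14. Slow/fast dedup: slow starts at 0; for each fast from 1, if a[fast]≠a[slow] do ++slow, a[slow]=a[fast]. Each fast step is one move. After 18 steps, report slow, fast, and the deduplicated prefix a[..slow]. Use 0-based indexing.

slow=8, fast=19, prefix=[1, 2, 3, 4, 5, 7, 8, 10, 13]

slow=0 fast=1: a[fast]=1=a[slow] dup, fast++
slow=0 fast=2: a[fast]=1=a[slow] dup, fast++
slow=0 fast=3: a[fast]=1=a[slow] dup, fast++
slow=0 fast=4: a[fast]=1=a[slow] dup, fast++
slow=0 fast=5: a[fast]=2≠a[slow]=1 write a[1]=2, slow++,fast++
slow=1 fast=6: a[fast]=3≠a[slow]=2 write a[2]=3, slow++,fast++
slow=2 fast=7: a[fast]=3=a[slow] dup, fast++
slow=2 fast=8: a[fast]=3=a[slow] dup, fast++
slow=2 fast=9: a[fast]=4≠a[slow]=3 write a[3]=4, slow++,fast++
slow=3 fast=10: a[fast]=4=a[slow] dup, fast++
slow=3 fast=11: a[fast]=4=a[slow] dup, fast++
slow=3 fast=12: a[fast]=4=a[slow] dup, fast++
slow=3 fast=13: a[fast]=5≠a[slow]=4 write a[4]=5, slow++,fast++
slow=4 fast=14: a[fast]=5=a[slow] dup, fast++
slow=4 fast=15: a[fast]=7≠a[slow]=5 write a[5]=7, slow++,fast++
slow=5 fast=16: a[fast]=8≠a[slow]=7 write a[6]=8, slow++,fast++
slow=6 fast=17: a[fast]=10≠a[slow]=8 write a[7]=10, slow++,fast++
slow=7 fast=18: a[fast]=13≠a[slow]=10 write a[8]=13, slow++,fast++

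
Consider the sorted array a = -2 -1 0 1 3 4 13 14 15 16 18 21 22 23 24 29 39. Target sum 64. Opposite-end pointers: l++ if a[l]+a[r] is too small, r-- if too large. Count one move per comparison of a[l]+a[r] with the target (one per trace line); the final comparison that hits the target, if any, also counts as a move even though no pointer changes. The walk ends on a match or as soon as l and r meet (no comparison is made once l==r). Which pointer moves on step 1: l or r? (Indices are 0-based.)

[0,16] -2+39=37 <64 → l++

l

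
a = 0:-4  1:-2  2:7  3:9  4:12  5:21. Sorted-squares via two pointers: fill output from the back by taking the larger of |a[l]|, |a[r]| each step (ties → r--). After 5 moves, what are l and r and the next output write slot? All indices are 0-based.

l=0 r=5: |-4|<=|21| out[5]=441, r--
l=0 r=4: |-4|<=|12| out[4]=144, r--
l=0 r=3: |-4|<=|9| out[3]=81, r--
l=0 r=2: |-4|<=|7| out[2]=49, r--
l=0 r=1: |-4|>|-2| out[1]=16, l++

l=1, r=1, next write slot=0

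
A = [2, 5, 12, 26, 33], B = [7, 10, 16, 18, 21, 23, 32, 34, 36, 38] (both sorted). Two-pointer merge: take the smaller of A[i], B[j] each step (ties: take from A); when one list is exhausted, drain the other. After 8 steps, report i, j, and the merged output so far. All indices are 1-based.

[i=1,j=1] A[i]=2<=B[j]=7 take 2 → i++
[i=2,j=1] A[i]=5<=B[j]=7 take 5 → i++
[i=3,j=1] A[i]=12>B[j]=7 take 7 → j++
[i=3,j=2] A[i]=12>B[j]=10 take 10 → j++
[i=3,j=3] A[i]=12<=B[j]=16 take 12 → i++
[i=4,j=3] A[i]=26>B[j]=16 take 16 → j++
[i=4,j=4] A[i]=26>B[j]=18 take 18 → j++
[i=4,j=5] A[i]=26>B[j]=21 take 21 → j++

i=4, j=6, merged so far=[2, 5, 7, 10, 12, 16, 18, 21]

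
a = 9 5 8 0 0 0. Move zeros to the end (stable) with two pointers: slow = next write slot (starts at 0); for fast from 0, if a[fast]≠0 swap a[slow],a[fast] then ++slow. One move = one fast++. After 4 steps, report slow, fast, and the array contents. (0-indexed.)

(s=0,f=0) a[fast]=9≠0 swap→a[0]=9 → slow++,fast++
(s=1,f=1) a[fast]=5≠0 swap→a[1]=5 → slow++,fast++
(s=2,f=2) a[fast]=8≠0 swap→a[2]=8 → slow++,fast++
(s=3,f=3) a[fast]=0 → fast++

slow=3, fast=4, a=[9, 5, 8, 0, 0, 0]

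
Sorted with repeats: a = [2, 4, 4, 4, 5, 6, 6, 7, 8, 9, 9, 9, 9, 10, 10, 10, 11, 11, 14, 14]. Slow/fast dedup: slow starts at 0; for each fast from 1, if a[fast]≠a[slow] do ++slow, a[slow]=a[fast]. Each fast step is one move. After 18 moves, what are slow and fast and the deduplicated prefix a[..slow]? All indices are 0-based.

slow=9, fast=19, prefix=[2, 4, 5, 6, 7, 8, 9, 10, 11, 14]

(s=0,f=1) a[fast]=4≠a[slow]=2 write a[1]=4 → slow++,fast++
(s=1,f=2) a[fast]=4=a[slow] dup → fast++
(s=1,f=3) a[fast]=4=a[slow] dup → fast++
(s=1,f=4) a[fast]=5≠a[slow]=4 write a[2]=5 → slow++,fast++
(s=2,f=5) a[fast]=6≠a[slow]=5 write a[3]=6 → slow++,fast++
(s=3,f=6) a[fast]=6=a[slow] dup → fast++
(s=3,f=7) a[fast]=7≠a[slow]=6 write a[4]=7 → slow++,fast++
(s=4,f=8) a[fast]=8≠a[slow]=7 write a[5]=8 → slow++,fast++
(s=5,f=9) a[fast]=9≠a[slow]=8 write a[6]=9 → slow++,fast++
(s=6,f=10) a[fast]=9=a[slow] dup → fast++
(s=6,f=11) a[fast]=9=a[slow] dup → fast++
(s=6,f=12) a[fast]=9=a[slow] dup → fast++
(s=6,f=13) a[fast]=10≠a[slow]=9 write a[7]=10 → slow++,fast++
(s=7,f=14) a[fast]=10=a[slow] dup → fast++
(s=7,f=15) a[fast]=10=a[slow] dup → fast++
(s=7,f=16) a[fast]=11≠a[slow]=10 write a[8]=11 → slow++,fast++
(s=8,f=17) a[fast]=11=a[slow] dup → fast++
(s=8,f=18) a[fast]=14≠a[slow]=11 write a[9]=14 → slow++,fast++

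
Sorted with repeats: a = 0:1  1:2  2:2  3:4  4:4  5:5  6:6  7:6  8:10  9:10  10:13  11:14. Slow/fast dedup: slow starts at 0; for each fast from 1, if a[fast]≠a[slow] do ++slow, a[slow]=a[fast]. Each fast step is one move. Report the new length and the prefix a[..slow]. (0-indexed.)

(s=0,f=1) a[fast]=2≠a[slow]=1 write a[1]=2 → slow++,fast++
(s=1,f=2) a[fast]=2=a[slow] dup → fast++
(s=1,f=3) a[fast]=4≠a[slow]=2 write a[2]=4 → slow++,fast++
(s=2,f=4) a[fast]=4=a[slow] dup → fast++
(s=2,f=5) a[fast]=5≠a[slow]=4 write a[3]=5 → slow++,fast++
(s=3,f=6) a[fast]=6≠a[slow]=5 write a[4]=6 → slow++,fast++
(s=4,f=7) a[fast]=6=a[slow] dup → fast++
(s=4,f=8) a[fast]=10≠a[slow]=6 write a[5]=10 → slow++,fast++
(s=5,f=9) a[fast]=10=a[slow] dup → fast++
(s=5,f=10) a[fast]=13≠a[slow]=10 write a[6]=13 → slow++,fast++
(s=6,f=11) a[fast]=14≠a[slow]=13 write a[7]=14 → slow++,fast++

length 8; prefix = [1, 2, 4, 5, 6, 10, 13, 14]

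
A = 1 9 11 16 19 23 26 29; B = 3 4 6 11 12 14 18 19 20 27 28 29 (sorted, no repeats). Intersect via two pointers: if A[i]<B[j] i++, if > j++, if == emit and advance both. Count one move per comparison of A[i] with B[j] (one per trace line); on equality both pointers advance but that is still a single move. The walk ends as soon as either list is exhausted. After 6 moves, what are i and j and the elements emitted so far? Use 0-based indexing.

i=3, j=4, emitted=[11]

i=0 j=0: 1<3, i++
i=1 j=0: 9>3, j++
i=1 j=1: 9>4, j++
i=1 j=2: 9>6, j++
i=1 j=3: 9<11, i++
i=2 j=3: 11==11 emit, i++,j++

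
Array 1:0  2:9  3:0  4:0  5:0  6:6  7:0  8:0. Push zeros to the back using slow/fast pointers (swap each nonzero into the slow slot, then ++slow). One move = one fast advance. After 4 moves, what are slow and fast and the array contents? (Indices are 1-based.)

slow=2, fast=5, a=[9, 0, 0, 0, 0, 6, 0, 0]

slow=1 fast=1: a[fast]=0, fast++
slow=1 fast=2: a[fast]=9≠0 swap→a[1]=9, slow++,fast++
slow=2 fast=3: a[fast]=0, fast++
slow=2 fast=4: a[fast]=0, fast++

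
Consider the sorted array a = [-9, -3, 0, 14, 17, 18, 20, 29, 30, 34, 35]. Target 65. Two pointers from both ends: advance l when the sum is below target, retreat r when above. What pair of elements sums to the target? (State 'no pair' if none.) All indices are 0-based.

l=0 r=10: -9+35=26 <65, l++
l=1 r=10: -3+35=32 <65, l++
l=2 r=10: 0+35=35 <65, l++
l=3 r=10: 14+35=49 <65, l++
l=4 r=10: 17+35=52 <65, l++
l=5 r=10: 18+35=53 <65, l++
l=6 r=10: 20+35=55 <65, l++
l=7 r=10: 29+35=64 <65, l++
l=8 r=10: 30+35=65, found

(30, 35)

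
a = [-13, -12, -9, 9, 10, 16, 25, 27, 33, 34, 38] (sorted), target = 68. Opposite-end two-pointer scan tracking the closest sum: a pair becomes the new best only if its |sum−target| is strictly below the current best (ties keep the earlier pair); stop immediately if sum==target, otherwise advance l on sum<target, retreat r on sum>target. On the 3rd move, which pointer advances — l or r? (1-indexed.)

l=1 r=11: -13+38=25 d=43 *, l++
l=2 r=11: -12+38=26 d=42 *, l++
l=3 r=11: -9+38=29 d=39 *, l++

l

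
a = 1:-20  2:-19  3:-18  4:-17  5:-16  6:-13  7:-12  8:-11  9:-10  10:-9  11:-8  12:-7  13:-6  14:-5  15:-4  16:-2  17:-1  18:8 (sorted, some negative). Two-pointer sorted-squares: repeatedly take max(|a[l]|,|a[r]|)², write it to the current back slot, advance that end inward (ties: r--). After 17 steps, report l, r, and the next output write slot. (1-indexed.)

[1,18] |-20|>|8| out[18]=400 → l++
[2,18] |-19|>|8| out[17]=361 → l++
[3,18] |-18|>|8| out[16]=324 → l++
[4,18] |-17|>|8| out[15]=289 → l++
[5,18] |-16|>|8| out[14]=256 → l++
[6,18] |-13|>|8| out[13]=169 → l++
[7,18] |-12|>|8| out[12]=144 → l++
[8,18] |-11|>|8| out[11]=121 → l++
[9,18] |-10|>|8| out[10]=100 → l++
[10,18] |-9|>|8| out[9]=81 → l++
[11,18] |-8|<=|8| out[8]=64 → r--
[11,17] |-8|>|-1| out[7]=64 → l++
[12,17] |-7|>|-1| out[6]=49 → l++
[13,17] |-6|>|-1| out[5]=36 → l++
[14,17] |-5|>|-1| out[4]=25 → l++
[15,17] |-4|>|-1| out[3]=16 → l++
[16,17] |-2|>|-1| out[2]=4 → l++

l=17, r=17, next write slot=1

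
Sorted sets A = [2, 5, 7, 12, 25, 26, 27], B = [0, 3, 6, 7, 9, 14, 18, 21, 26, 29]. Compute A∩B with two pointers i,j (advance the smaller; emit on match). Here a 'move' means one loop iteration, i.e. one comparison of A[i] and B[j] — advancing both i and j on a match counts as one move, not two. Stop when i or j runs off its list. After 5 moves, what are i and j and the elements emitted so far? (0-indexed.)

i=2, j=3, emitted=[]

[i=0,j=0] 2>0 → j++
[i=0,j=1] 2<3 → i++
[i=1,j=1] 5>3 → j++
[i=1,j=2] 5<6 → i++
[i=2,j=2] 7>6 → j++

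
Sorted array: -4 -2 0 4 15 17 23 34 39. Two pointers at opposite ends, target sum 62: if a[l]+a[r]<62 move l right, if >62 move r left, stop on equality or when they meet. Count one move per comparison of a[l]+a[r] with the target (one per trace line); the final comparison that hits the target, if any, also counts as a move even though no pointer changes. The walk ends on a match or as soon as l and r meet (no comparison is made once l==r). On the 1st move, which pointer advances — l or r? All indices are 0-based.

[0,8] -4+39=35 <62 → l++

l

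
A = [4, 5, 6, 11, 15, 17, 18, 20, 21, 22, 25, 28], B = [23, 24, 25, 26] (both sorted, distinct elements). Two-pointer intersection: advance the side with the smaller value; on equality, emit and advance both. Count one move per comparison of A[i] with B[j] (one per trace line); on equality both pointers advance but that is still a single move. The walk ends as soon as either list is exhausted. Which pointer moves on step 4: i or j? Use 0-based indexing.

i=0 j=0: 4<23, i++
i=1 j=0: 5<23, i++
i=2 j=0: 6<23, i++
i=3 j=0: 11<23, i++

i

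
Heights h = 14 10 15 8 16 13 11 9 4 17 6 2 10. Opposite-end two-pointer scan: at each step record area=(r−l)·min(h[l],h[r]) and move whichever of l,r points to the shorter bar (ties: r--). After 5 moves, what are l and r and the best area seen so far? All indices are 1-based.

l=3, r=10, best area=126

l=1 r=13: min(14,10)*12=120 best=120 *, r--
l=1 r=12: min(14,2)*11=22 best=120, r--
l=1 r=11: min(14,6)*10=60 best=120, r--
l=1 r=10: min(14,17)*9=126 best=126 *, l++
l=2 r=10: min(10,17)*8=80 best=126, l++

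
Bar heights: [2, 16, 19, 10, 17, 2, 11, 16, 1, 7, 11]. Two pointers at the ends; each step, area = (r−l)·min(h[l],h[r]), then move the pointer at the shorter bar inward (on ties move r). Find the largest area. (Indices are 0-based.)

l=0 r=10: min(2,11)*10=20 best=20 *, l++
l=1 r=10: min(16,11)*9=99 best=99 *, r--
l=1 r=9: min(16,7)*8=56 best=99, r--
l=1 r=8: min(16,1)*7=7 best=99, r--
l=1 r=7: min(16,16)*6=96 best=99, r--
l=1 r=6: min(16,11)*5=55 best=99, r--
l=1 r=5: min(16,2)*4=8 best=99, r--
l=1 r=4: min(16,17)*3=48 best=99, l++
l=2 r=4: min(19,17)*2=34 best=99, r--
l=2 r=3: min(19,10)*1=10 best=99, r--

max area = 99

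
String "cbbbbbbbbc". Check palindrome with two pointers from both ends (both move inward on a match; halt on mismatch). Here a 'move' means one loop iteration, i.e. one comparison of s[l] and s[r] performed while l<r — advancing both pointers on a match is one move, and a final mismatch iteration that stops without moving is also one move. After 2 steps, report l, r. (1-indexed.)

[1,10] 'c'=='c' → l++,r--
[2,9] 'b'=='b' → l++,r--

l=3, r=8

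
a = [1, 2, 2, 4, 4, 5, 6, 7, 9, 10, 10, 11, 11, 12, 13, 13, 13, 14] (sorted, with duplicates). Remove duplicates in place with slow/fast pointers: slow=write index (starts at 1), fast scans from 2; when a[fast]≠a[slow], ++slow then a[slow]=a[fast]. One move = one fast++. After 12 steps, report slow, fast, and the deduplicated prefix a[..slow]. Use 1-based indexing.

slow=1 fast=2: a[fast]=2≠a[slow]=1 write a[2]=2, slow++,fast++
slow=2 fast=3: a[fast]=2=a[slow] dup, fast++
slow=2 fast=4: a[fast]=4≠a[slow]=2 write a[3]=4, slow++,fast++
slow=3 fast=5: a[fast]=4=a[slow] dup, fast++
slow=3 fast=6: a[fast]=5≠a[slow]=4 write a[4]=5, slow++,fast++
slow=4 fast=7: a[fast]=6≠a[slow]=5 write a[5]=6, slow++,fast++
slow=5 fast=8: a[fast]=7≠a[slow]=6 write a[6]=7, slow++,fast++
slow=6 fast=9: a[fast]=9≠a[slow]=7 write a[7]=9, slow++,fast++
slow=7 fast=10: a[fast]=10≠a[slow]=9 write a[8]=10, slow++,fast++
slow=8 fast=11: a[fast]=10=a[slow] dup, fast++
slow=8 fast=12: a[fast]=11≠a[slow]=10 write a[9]=11, slow++,fast++
slow=9 fast=13: a[fast]=11=a[slow] dup, fast++

slow=9, fast=14, prefix=[1, 2, 4, 5, 6, 7, 9, 10, 11]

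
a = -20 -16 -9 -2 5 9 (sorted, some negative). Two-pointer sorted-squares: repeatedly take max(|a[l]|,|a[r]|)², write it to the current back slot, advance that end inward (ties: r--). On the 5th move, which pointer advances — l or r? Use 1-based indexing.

r

[1,6] |-20|>|9| out[6]=400 → l++
[2,6] |-16|>|9| out[5]=256 → l++
[3,6] |-9|<=|9| out[4]=81 → r--
[3,5] |-9|>|5| out[3]=81 → l++
[4,5] |-2|<=|5| out[2]=25 → r--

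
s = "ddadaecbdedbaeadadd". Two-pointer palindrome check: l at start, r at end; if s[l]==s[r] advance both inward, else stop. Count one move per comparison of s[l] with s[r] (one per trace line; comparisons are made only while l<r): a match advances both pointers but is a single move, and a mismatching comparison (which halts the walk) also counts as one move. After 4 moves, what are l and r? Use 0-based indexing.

l=0 r=18: 'd'=='d', l++,r--
l=1 r=17: 'd'=='d', l++,r--
l=2 r=16: 'a'=='a', l++,r--
l=3 r=15: 'd'=='d', l++,r--

l=4, r=14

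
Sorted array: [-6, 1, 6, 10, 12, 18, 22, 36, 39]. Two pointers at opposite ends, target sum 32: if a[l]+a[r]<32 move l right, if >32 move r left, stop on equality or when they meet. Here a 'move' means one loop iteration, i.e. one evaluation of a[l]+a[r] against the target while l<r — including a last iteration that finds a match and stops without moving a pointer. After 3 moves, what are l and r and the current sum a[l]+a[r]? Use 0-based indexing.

[0,8] -6+39=33 >32 → r--
[0,7] -6+36=30 <32 → l++
[1,7] 1+36=37 >32 → r--

l=1, r=6, sum=23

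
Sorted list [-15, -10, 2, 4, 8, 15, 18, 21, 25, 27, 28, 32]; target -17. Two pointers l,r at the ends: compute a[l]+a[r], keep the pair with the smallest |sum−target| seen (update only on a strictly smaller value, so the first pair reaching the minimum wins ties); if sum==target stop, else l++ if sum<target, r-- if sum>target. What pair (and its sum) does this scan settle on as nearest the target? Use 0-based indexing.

pair (-15, 2) with sum -13 (|Δ|=4)

l=0 r=11: -15+32=17 d=34 *, r--
l=0 r=10: -15+28=13 d=30 *, r--
l=0 r=9: -15+27=12 d=29 *, r--
l=0 r=8: -15+25=10 d=27 *, r--
l=0 r=7: -15+21=6 d=23 *, r--
l=0 r=6: -15+18=3 d=20 *, r--
l=0 r=5: -15+15=0 d=17 *, r--
l=0 r=4: -15+8=-7 d=10 *, r--
l=0 r=3: -15+4=-11 d=6 *, r--
l=0 r=2: -15+2=-13 d=4 *, r--
l=0 r=1: -15+-10=-25 d=8, l++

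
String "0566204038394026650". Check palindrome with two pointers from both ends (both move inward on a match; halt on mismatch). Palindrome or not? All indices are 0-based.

l=0 r=18: '0'=='0', l++,r--
l=1 r=17: '5'=='5', l++,r--
l=2 r=16: '6'=='6', l++,r--
l=3 r=15: '6'=='6', l++,r--
l=4 r=14: '2'=='2', l++,r--
l=5 r=13: '0'=='0', l++,r--
l=6 r=12: '4'=='4', l++,r--
l=7 r=11: '0'!='9', stop

not a palindrome (mismatch at 7,11)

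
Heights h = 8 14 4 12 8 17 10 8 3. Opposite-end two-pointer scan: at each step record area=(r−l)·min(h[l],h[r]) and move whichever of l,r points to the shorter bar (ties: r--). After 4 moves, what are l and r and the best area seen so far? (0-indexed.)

l=1, r=5, best area=56

[0,8] min(8,3)*8=24 best=24 * → r--
[0,7] min(8,8)*7=56 best=56 * → r--
[0,6] min(8,10)*6=48 best=56 → l++
[1,6] min(14,10)*5=50 best=56 → r--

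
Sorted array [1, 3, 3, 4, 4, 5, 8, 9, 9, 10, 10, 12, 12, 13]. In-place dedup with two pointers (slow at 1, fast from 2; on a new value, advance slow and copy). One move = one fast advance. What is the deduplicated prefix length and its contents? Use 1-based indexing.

(s=1,f=2) a[fast]=3≠a[slow]=1 write a[2]=3 → slow++,fast++
(s=2,f=3) a[fast]=3=a[slow] dup → fast++
(s=2,f=4) a[fast]=4≠a[slow]=3 write a[3]=4 → slow++,fast++
(s=3,f=5) a[fast]=4=a[slow] dup → fast++
(s=3,f=6) a[fast]=5≠a[slow]=4 write a[4]=5 → slow++,fast++
(s=4,f=7) a[fast]=8≠a[slow]=5 write a[5]=8 → slow++,fast++
(s=5,f=8) a[fast]=9≠a[slow]=8 write a[6]=9 → slow++,fast++
(s=6,f=9) a[fast]=9=a[slow] dup → fast++
(s=6,f=10) a[fast]=10≠a[slow]=9 write a[7]=10 → slow++,fast++
(s=7,f=11) a[fast]=10=a[slow] dup → fast++
(s=7,f=12) a[fast]=12≠a[slow]=10 write a[8]=12 → slow++,fast++
(s=8,f=13) a[fast]=12=a[slow] dup → fast++
(s=8,f=14) a[fast]=13≠a[slow]=12 write a[9]=13 → slow++,fast++

length 9; prefix = [1, 3, 4, 5, 8, 9, 10, 12, 13]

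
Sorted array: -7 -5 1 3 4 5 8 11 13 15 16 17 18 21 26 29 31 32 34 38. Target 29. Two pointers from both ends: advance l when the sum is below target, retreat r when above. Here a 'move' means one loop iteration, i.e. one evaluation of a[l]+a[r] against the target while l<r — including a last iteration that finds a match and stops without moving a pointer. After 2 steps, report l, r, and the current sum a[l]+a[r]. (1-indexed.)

[1,20] -7+38=31 >29 → r--
[1,19] -7+34=27 <29 → l++

l=2, r=19, sum=29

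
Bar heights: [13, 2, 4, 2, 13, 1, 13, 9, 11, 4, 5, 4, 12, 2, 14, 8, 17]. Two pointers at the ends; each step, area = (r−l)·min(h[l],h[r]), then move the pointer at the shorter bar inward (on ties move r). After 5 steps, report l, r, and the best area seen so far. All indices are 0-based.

[0,16] min(13,17)*16=208 best=208 * → l++
[1,16] min(2,17)*15=30 best=208 → l++
[2,16] min(4,17)*14=56 best=208 → l++
[3,16] min(2,17)*13=26 best=208 → l++
[4,16] min(13,17)*12=156 best=208 → l++

l=5, r=16, best area=208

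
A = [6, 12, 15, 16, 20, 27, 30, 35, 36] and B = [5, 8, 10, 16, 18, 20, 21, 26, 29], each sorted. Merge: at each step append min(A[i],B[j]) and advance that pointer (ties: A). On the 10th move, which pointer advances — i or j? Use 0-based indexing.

i

i=0 j=0: A[i]=6>B[j]=5 take 5, j++
i=0 j=1: A[i]=6<=B[j]=8 take 6, i++
i=1 j=1: A[i]=12>B[j]=8 take 8, j++
i=1 j=2: A[i]=12>B[j]=10 take 10, j++
i=1 j=3: A[i]=12<=B[j]=16 take 12, i++
i=2 j=3: A[i]=15<=B[j]=16 take 15, i++
i=3 j=3: A[i]=16<=B[j]=16 take 16, i++
i=4 j=3: A[i]=20>B[j]=16 take 16, j++
i=4 j=4: A[i]=20>B[j]=18 take 18, j++
i=4 j=5: A[i]=20<=B[j]=20 take 20, i++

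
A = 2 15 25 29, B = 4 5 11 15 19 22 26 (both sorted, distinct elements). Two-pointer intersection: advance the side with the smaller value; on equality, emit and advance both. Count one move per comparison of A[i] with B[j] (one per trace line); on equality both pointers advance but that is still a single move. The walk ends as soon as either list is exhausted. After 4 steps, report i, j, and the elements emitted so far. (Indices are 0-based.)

[i=0,j=0] 2<4 → i++
[i=1,j=0] 15>4 → j++
[i=1,j=1] 15>5 → j++
[i=1,j=2] 15>11 → j++

i=1, j=3, emitted=[]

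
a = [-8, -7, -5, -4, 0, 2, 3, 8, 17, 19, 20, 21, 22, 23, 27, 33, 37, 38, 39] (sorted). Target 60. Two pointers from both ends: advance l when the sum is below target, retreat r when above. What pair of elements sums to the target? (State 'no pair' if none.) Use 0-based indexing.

(21, 39)

l=0 r=18: -8+39=31 <60, l++
l=1 r=18: -7+39=32 <60, l++
l=2 r=18: -5+39=34 <60, l++
l=3 r=18: -4+39=35 <60, l++
l=4 r=18: 0+39=39 <60, l++
l=5 r=18: 2+39=41 <60, l++
l=6 r=18: 3+39=42 <60, l++
l=7 r=18: 8+39=47 <60, l++
l=8 r=18: 17+39=56 <60, l++
l=9 r=18: 19+39=58 <60, l++
l=10 r=18: 20+39=59 <60, l++
l=11 r=18: 21+39=60, found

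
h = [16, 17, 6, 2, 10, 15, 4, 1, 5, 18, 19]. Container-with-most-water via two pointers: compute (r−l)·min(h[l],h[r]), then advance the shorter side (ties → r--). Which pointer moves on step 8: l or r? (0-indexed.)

[0,10] min(16,19)*10=160 best=160 * → l++
[1,10] min(17,19)*9=153 best=160 → l++
[2,10] min(6,19)*8=48 best=160 → l++
[3,10] min(2,19)*7=14 best=160 → l++
[4,10] min(10,19)*6=60 best=160 → l++
[5,10] min(15,19)*5=75 best=160 → l++
[6,10] min(4,19)*4=16 best=160 → l++
[7,10] min(1,19)*3=3 best=160 → l++

l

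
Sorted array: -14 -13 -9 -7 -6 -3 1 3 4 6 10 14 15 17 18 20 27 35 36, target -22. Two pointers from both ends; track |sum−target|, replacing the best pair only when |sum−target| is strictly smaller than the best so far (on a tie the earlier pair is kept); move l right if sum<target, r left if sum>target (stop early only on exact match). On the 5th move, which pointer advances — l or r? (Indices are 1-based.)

l=1 r=19: -14+36=22 d=44 *, r--
l=1 r=18: -14+35=21 d=43 *, r--
l=1 r=17: -14+27=13 d=35 *, r--
l=1 r=16: -14+20=6 d=28 *, r--
l=1 r=15: -14+18=4 d=26 *, r--

r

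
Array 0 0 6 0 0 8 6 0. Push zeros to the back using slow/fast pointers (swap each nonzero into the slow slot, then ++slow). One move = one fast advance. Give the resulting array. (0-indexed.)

slow=0 fast=0: a[fast]=0, fast++
slow=0 fast=1: a[fast]=0, fast++
slow=0 fast=2: a[fast]=6≠0 swap→a[0]=6, slow++,fast++
slow=1 fast=3: a[fast]=0, fast++
slow=1 fast=4: a[fast]=0, fast++
slow=1 fast=5: a[fast]=8≠0 swap→a[1]=8, slow++,fast++
slow=2 fast=6: a[fast]=6≠0 swap→a[2]=6, slow++,fast++
slow=3 fast=7: a[fast]=0, fast++

[6, 8, 6, 0, 0, 0, 0, 0]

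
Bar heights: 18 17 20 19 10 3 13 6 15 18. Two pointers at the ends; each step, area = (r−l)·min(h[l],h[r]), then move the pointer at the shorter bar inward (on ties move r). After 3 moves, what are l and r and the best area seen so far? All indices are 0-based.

l=0, r=6, best area=162

l=0 r=9: min(18,18)*9=162 best=162 *, r--
l=0 r=8: min(18,15)*8=120 best=162, r--
l=0 r=7: min(18,6)*7=42 best=162, r--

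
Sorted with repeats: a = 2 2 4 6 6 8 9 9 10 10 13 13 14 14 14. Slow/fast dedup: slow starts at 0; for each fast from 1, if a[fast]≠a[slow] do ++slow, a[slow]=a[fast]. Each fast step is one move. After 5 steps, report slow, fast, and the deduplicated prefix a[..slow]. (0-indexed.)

slow=3, fast=6, prefix=[2, 4, 6, 8]

(s=0,f=1) a[fast]=2=a[slow] dup → fast++
(s=0,f=2) a[fast]=4≠a[slow]=2 write a[1]=4 → slow++,fast++
(s=1,f=3) a[fast]=6≠a[slow]=4 write a[2]=6 → slow++,fast++
(s=2,f=4) a[fast]=6=a[slow] dup → fast++
(s=2,f=5) a[fast]=8≠a[slow]=6 write a[3]=8 → slow++,fast++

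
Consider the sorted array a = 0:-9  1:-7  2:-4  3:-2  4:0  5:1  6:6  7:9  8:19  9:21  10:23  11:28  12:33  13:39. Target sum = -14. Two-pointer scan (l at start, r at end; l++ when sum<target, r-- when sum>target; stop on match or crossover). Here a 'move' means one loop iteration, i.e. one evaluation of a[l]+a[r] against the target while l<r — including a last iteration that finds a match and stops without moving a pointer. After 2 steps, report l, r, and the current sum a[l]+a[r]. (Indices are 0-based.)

[0,13] -9+39=30 >-14 → r--
[0,12] -9+33=24 >-14 → r--

l=0, r=11, sum=19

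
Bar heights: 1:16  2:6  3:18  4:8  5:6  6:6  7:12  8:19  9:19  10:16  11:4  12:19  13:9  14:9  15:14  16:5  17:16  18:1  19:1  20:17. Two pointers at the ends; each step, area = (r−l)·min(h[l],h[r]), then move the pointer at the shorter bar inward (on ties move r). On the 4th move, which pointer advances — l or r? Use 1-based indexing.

[1,20] min(16,17)*19=304 best=304 * → l++
[2,20] min(6,17)*18=108 best=304 → l++
[3,20] min(18,17)*17=289 best=304 → r--
[3,19] min(18,1)*16=16 best=304 → r--

r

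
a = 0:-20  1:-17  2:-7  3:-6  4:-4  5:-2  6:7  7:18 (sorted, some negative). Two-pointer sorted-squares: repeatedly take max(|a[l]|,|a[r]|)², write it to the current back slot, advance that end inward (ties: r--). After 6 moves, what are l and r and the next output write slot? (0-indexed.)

l=0 r=7: |-20|>|18| out[7]=400, l++
l=1 r=7: |-17|<=|18| out[6]=324, r--
l=1 r=6: |-17|>|7| out[5]=289, l++
l=2 r=6: |-7|<=|7| out[4]=49, r--
l=2 r=5: |-7|>|-2| out[3]=49, l++
l=3 r=5: |-6|>|-2| out[2]=36, l++

l=4, r=5, next write slot=1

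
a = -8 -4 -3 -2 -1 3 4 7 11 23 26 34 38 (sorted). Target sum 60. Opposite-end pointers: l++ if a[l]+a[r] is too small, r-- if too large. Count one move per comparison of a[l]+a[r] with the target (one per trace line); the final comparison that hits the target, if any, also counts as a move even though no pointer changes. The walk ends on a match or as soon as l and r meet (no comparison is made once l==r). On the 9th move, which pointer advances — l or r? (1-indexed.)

l

[1,13] -8+38=30 <60 → l++
[2,13] -4+38=34 <60 → l++
[3,13] -3+38=35 <60 → l++
[4,13] -2+38=36 <60 → l++
[5,13] -1+38=37 <60 → l++
[6,13] 3+38=41 <60 → l++
[7,13] 4+38=42 <60 → l++
[8,13] 7+38=45 <60 → l++
[9,13] 11+38=49 <60 → l++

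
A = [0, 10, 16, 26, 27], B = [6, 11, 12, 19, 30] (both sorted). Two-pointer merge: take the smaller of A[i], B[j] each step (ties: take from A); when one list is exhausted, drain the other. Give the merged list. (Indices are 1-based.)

[0, 6, 10, 11, 12, 16, 19, 26, 27, 30]

[i=1,j=1] A[i]=0<=B[j]=6 take 0 → i++
[i=2,j=1] A[i]=10>B[j]=6 take 6 → j++
[i=2,j=2] A[i]=10<=B[j]=11 take 10 → i++
[i=3,j=2] A[i]=16>B[j]=11 take 11 → j++
[i=3,j=3] A[i]=16>B[j]=12 take 12 → j++
[i=3,j=4] A[i]=16<=B[j]=19 take 16 → i++
[i=4,j=4] A[i]=26>B[j]=19 take 19 → j++
[i=4,j=5] A[i]=26<=B[j]=30 take 26 → i++
[i=5,j=5] A[i]=27<=B[j]=30 take 27 → i++
[i=6,j=5] A done, take B[j]=30 → j++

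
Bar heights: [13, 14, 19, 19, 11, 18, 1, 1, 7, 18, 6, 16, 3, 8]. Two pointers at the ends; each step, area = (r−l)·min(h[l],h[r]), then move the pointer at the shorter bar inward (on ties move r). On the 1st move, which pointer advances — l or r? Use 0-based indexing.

[0,13] min(13,8)*13=104 best=104 * → r--

r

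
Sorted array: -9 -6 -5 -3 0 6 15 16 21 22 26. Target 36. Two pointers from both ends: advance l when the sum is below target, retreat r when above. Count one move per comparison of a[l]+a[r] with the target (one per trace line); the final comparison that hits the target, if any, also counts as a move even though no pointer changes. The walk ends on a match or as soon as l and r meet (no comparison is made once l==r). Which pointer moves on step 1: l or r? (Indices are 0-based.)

l

l=0 r=10: -9+26=17 <36, l++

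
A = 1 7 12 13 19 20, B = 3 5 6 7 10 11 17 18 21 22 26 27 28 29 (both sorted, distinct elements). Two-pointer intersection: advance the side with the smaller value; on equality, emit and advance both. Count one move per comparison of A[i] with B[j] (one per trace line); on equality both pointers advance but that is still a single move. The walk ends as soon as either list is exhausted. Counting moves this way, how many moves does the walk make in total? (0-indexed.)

13 moves

i=0 j=0: 1<3, i++
i=1 j=0: 7>3, j++
i=1 j=1: 7>5, j++
i=1 j=2: 7>6, j++
i=1 j=3: 7==7 emit, i++,j++
i=2 j=4: 12>10, j++
i=2 j=5: 12>11, j++
i=2 j=6: 12<17, i++
i=3 j=6: 13<17, i++
i=4 j=6: 19>17, j++
i=4 j=7: 19>18, j++
i=4 j=8: 19<21, i++
i=5 j=8: 20<21, i++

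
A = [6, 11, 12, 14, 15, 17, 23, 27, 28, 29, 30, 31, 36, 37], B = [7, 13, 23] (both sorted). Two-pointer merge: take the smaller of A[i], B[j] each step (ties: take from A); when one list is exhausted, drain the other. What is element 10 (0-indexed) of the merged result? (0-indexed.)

i=0 j=0: A[i]=6<=B[j]=7 take 6, i++
i=1 j=0: A[i]=11>B[j]=7 take 7, j++
i=1 j=1: A[i]=11<=B[j]=13 take 11, i++
i=2 j=1: A[i]=12<=B[j]=13 take 12, i++
i=3 j=1: A[i]=14>B[j]=13 take 13, j++
i=3 j=2: A[i]=14<=B[j]=23 take 14, i++
i=4 j=2: A[i]=15<=B[j]=23 take 15, i++
i=5 j=2: A[i]=17<=B[j]=23 take 17, i++
i=6 j=2: A[i]=23<=B[j]=23 take 23, i++
i=7 j=2: A[i]=27>B[j]=23 take 23, j++
i=7 j=3: B done, take A[i]=27, i++
i=8 j=3: B done, take A[i]=28, i++
i=9 j=3: B done, take A[i]=29, i++
i=10 j=3: B done, take A[i]=30, i++
i=11 j=3: B done, take A[i]=31, i++
i=12 j=3: B done, take A[i]=36, i++
i=13 j=3: B done, take A[i]=37, i++

merged[10] = 27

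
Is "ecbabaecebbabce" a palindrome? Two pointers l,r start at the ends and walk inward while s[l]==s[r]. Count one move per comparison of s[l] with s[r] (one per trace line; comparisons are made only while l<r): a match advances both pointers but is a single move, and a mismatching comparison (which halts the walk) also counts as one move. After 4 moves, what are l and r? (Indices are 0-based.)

l=0 r=14: 'e'=='e', l++,r--
l=1 r=13: 'c'=='c', l++,r--
l=2 r=12: 'b'=='b', l++,r--
l=3 r=11: 'a'=='a', l++,r--

l=4, r=10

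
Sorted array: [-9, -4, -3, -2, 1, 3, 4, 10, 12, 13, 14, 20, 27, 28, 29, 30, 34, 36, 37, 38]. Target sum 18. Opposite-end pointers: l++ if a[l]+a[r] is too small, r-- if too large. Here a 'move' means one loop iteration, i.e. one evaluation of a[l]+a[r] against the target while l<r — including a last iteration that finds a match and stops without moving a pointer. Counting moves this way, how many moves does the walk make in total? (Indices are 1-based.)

8 moves

l=1 r=20: -9+38=29 >18, r--
l=1 r=19: -9+37=28 >18, r--
l=1 r=18: -9+36=27 >18, r--
l=1 r=17: -9+34=25 >18, r--
l=1 r=16: -9+30=21 >18, r--
l=1 r=15: -9+29=20 >18, r--
l=1 r=14: -9+28=19 >18, r--
l=1 r=13: -9+27=18, found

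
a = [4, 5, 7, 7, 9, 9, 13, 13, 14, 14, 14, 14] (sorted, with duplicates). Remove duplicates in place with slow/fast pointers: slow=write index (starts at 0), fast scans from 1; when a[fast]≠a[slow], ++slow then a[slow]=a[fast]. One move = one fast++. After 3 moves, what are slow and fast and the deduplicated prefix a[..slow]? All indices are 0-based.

slow=2, fast=4, prefix=[4, 5, 7]

(s=0,f=1) a[fast]=5≠a[slow]=4 write a[1]=5 → slow++,fast++
(s=1,f=2) a[fast]=7≠a[slow]=5 write a[2]=7 → slow++,fast++
(s=2,f=3) a[fast]=7=a[slow] dup → fast++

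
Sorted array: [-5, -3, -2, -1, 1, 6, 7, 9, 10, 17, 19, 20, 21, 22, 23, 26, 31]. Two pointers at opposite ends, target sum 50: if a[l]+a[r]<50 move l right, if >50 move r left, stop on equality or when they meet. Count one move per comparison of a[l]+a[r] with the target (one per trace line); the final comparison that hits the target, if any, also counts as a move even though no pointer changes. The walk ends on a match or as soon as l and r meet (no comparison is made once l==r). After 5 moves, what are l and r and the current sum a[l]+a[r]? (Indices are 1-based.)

l=6, r=17, sum=37

l=1 r=17: -5+31=26 <50, l++
l=2 r=17: -3+31=28 <50, l++
l=3 r=17: -2+31=29 <50, l++
l=4 r=17: -1+31=30 <50, l++
l=5 r=17: 1+31=32 <50, l++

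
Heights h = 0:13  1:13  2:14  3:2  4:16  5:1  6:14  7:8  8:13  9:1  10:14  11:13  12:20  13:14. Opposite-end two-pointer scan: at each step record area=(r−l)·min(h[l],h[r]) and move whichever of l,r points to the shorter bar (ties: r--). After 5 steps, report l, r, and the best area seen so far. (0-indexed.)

[0,13] min(13,14)*13=169 best=169 * → l++
[1,13] min(13,14)*12=156 best=169 → l++
[2,13] min(14,14)*11=154 best=169 → r--
[2,12] min(14,20)*10=140 best=169 → l++
[3,12] min(2,20)*9=18 best=169 → l++

l=4, r=12, best area=169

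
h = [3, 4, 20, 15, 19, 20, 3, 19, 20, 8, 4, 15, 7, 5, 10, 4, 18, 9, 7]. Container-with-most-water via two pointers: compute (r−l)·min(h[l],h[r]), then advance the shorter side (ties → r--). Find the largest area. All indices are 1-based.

max area = 252

l=1 r=19: min(3,7)*18=54 best=54 *, l++
l=2 r=19: min(4,7)*17=68 best=68 *, l++
l=3 r=19: min(20,7)*16=112 best=112 *, r--
l=3 r=18: min(20,9)*15=135 best=135 *, r--
l=3 r=17: min(20,18)*14=252 best=252 *, r--
l=3 r=16: min(20,4)*13=52 best=252, r--
l=3 r=15: min(20,10)*12=120 best=252, r--
l=3 r=14: min(20,5)*11=55 best=252, r--
l=3 r=13: min(20,7)*10=70 best=252, r--
l=3 r=12: min(20,15)*9=135 best=252, r--
l=3 r=11: min(20,4)*8=32 best=252, r--
l=3 r=10: min(20,8)*7=56 best=252, r--
l=3 r=9: min(20,20)*6=120 best=252, r--
l=3 r=8: min(20,19)*5=95 best=252, r--
l=3 r=7: min(20,3)*4=12 best=252, r--
l=3 r=6: min(20,20)*3=60 best=252, r--
l=3 r=5: min(20,19)*2=38 best=252, r--
l=3 r=4: min(20,15)*1=15 best=252, r--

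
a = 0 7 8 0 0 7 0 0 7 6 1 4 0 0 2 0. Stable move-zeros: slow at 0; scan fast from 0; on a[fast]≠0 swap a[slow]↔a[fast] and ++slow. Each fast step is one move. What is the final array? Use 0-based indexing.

[7, 8, 7, 7, 6, 1, 4, 2, 0, 0, 0, 0, 0, 0, 0, 0]

slow=0 fast=0: a[fast]=0, fast++
slow=0 fast=1: a[fast]=7≠0 swap→a[0]=7, slow++,fast++
slow=1 fast=2: a[fast]=8≠0 swap→a[1]=8, slow++,fast++
slow=2 fast=3: a[fast]=0, fast++
slow=2 fast=4: a[fast]=0, fast++
slow=2 fast=5: a[fast]=7≠0 swap→a[2]=7, slow++,fast++
slow=3 fast=6: a[fast]=0, fast++
slow=3 fast=7: a[fast]=0, fast++
slow=3 fast=8: a[fast]=7≠0 swap→a[3]=7, slow++,fast++
slow=4 fast=9: a[fast]=6≠0 swap→a[4]=6, slow++,fast++
slow=5 fast=10: a[fast]=1≠0 swap→a[5]=1, slow++,fast++
slow=6 fast=11: a[fast]=4≠0 swap→a[6]=4, slow++,fast++
slow=7 fast=12: a[fast]=0, fast++
slow=7 fast=13: a[fast]=0, fast++
slow=7 fast=14: a[fast]=2≠0 swap→a[7]=2, slow++,fast++
slow=8 fast=15: a[fast]=0, fast++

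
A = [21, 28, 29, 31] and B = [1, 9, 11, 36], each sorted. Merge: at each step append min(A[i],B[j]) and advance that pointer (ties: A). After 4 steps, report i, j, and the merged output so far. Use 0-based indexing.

i=1, j=3, merged so far=[1, 9, 11, 21]

[i=0,j=0] A[i]=21>B[j]=1 take 1 → j++
[i=0,j=1] A[i]=21>B[j]=9 take 9 → j++
[i=0,j=2] A[i]=21>B[j]=11 take 11 → j++
[i=0,j=3] A[i]=21<=B[j]=36 take 21 → i++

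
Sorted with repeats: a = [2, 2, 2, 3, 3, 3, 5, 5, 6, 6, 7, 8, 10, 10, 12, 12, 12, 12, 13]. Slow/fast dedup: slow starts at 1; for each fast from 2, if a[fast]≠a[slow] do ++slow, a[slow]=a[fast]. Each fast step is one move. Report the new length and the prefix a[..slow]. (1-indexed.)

length 9; prefix = [2, 3, 5, 6, 7, 8, 10, 12, 13]

slow=1 fast=2: a[fast]=2=a[slow] dup, fast++
slow=1 fast=3: a[fast]=2=a[slow] dup, fast++
slow=1 fast=4: a[fast]=3≠a[slow]=2 write a[2]=3, slow++,fast++
slow=2 fast=5: a[fast]=3=a[slow] dup, fast++
slow=2 fast=6: a[fast]=3=a[slow] dup, fast++
slow=2 fast=7: a[fast]=5≠a[slow]=3 write a[3]=5, slow++,fast++
slow=3 fast=8: a[fast]=5=a[slow] dup, fast++
slow=3 fast=9: a[fast]=6≠a[slow]=5 write a[4]=6, slow++,fast++
slow=4 fast=10: a[fast]=6=a[slow] dup, fast++
slow=4 fast=11: a[fast]=7≠a[slow]=6 write a[5]=7, slow++,fast++
slow=5 fast=12: a[fast]=8≠a[slow]=7 write a[6]=8, slow++,fast++
slow=6 fast=13: a[fast]=10≠a[slow]=8 write a[7]=10, slow++,fast++
slow=7 fast=14: a[fast]=10=a[slow] dup, fast++
slow=7 fast=15: a[fast]=12≠a[slow]=10 write a[8]=12, slow++,fast++
slow=8 fast=16: a[fast]=12=a[slow] dup, fast++
slow=8 fast=17: a[fast]=12=a[slow] dup, fast++
slow=8 fast=18: a[fast]=12=a[slow] dup, fast++
slow=8 fast=19: a[fast]=13≠a[slow]=12 write a[9]=13, slow++,fast++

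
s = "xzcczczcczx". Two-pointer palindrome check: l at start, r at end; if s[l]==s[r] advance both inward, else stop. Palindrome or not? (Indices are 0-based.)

[0,10] 'x'=='x' → l++,r--
[1,9] 'z'=='z' → l++,r--
[2,8] 'c'=='c' → l++,r--
[3,7] 'c'=='c' → l++,r--
[4,6] 'z'=='z' → l++,r--

palindrome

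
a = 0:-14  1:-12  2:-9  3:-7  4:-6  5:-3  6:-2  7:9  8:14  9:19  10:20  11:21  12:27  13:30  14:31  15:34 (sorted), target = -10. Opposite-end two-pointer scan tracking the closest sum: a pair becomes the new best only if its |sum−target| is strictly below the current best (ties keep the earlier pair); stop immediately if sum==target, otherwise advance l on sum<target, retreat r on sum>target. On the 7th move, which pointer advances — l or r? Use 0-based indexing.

l=0 r=15: -14+34=20 d=30 *, r--
l=0 r=14: -14+31=17 d=27 *, r--
l=0 r=13: -14+30=16 d=26 *, r--
l=0 r=12: -14+27=13 d=23 *, r--
l=0 r=11: -14+21=7 d=17 *, r--
l=0 r=10: -14+20=6 d=16 *, r--
l=0 r=9: -14+19=5 d=15 *, r--

r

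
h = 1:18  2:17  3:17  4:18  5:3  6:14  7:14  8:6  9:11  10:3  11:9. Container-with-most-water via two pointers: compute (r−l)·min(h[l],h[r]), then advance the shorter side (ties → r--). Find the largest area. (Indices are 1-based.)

max area = 90

[1,11] min(18,9)*10=90 best=90 * → r--
[1,10] min(18,3)*9=27 best=90 → r--
[1,9] min(18,11)*8=88 best=90 → r--
[1,8] min(18,6)*7=42 best=90 → r--
[1,7] min(18,14)*6=84 best=90 → r--
[1,6] min(18,14)*5=70 best=90 → r--
[1,5] min(18,3)*4=12 best=90 → r--
[1,4] min(18,18)*3=54 best=90 → r--
[1,3] min(18,17)*2=34 best=90 → r--
[1,2] min(18,17)*1=17 best=90 → r--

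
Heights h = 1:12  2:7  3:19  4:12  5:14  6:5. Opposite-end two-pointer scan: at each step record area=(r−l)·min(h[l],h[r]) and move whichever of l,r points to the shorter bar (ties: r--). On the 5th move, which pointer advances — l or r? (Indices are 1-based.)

l=1 r=6: min(12,5)*5=25 best=25 *, r--
l=1 r=5: min(12,14)*4=48 best=48 *, l++
l=2 r=5: min(7,14)*3=21 best=48, l++
l=3 r=5: min(19,14)*2=28 best=48, r--
l=3 r=4: min(19,12)*1=12 best=48, r--

r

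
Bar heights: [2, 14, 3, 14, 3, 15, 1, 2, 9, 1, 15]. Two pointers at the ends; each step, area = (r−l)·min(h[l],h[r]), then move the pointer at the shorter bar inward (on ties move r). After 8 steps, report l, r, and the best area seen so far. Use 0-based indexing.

l=0 r=10: min(2,15)*10=20 best=20 *, l++
l=1 r=10: min(14,15)*9=126 best=126 *, l++
l=2 r=10: min(3,15)*8=24 best=126, l++
l=3 r=10: min(14,15)*7=98 best=126, l++
l=4 r=10: min(3,15)*6=18 best=126, l++
l=5 r=10: min(15,15)*5=75 best=126, r--
l=5 r=9: min(15,1)*4=4 best=126, r--
l=5 r=8: min(15,9)*3=27 best=126, r--

l=5, r=7, best area=126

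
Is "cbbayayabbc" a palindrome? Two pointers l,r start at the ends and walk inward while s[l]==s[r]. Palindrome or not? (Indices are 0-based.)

[0,10] 'c'=='c' → l++,r--
[1,9] 'b'=='b' → l++,r--
[2,8] 'b'=='b' → l++,r--
[3,7] 'a'=='a' → l++,r--
[4,6] 'y'=='y' → l++,r--

palindrome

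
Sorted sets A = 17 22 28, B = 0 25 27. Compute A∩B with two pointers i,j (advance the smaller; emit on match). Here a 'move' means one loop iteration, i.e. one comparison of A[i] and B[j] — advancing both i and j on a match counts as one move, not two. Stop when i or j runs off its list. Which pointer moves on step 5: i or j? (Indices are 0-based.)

j

[i=0,j=0] 17>0 → j++
[i=0,j=1] 17<25 → i++
[i=1,j=1] 22<25 → i++
[i=2,j=1] 28>25 → j++
[i=2,j=2] 28>27 → j++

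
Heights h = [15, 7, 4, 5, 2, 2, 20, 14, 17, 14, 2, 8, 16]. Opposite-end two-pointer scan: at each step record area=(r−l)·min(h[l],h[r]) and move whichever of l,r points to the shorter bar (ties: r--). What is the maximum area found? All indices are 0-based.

l=0 r=12: min(15,16)*12=180 best=180 *, l++
l=1 r=12: min(7,16)*11=77 best=180, l++
l=2 r=12: min(4,16)*10=40 best=180, l++
l=3 r=12: min(5,16)*9=45 best=180, l++
l=4 r=12: min(2,16)*8=16 best=180, l++
l=5 r=12: min(2,16)*7=14 best=180, l++
l=6 r=12: min(20,16)*6=96 best=180, r--
l=6 r=11: min(20,8)*5=40 best=180, r--
l=6 r=10: min(20,2)*4=8 best=180, r--
l=6 r=9: min(20,14)*3=42 best=180, r--
l=6 r=8: min(20,17)*2=34 best=180, r--
l=6 r=7: min(20,14)*1=14 best=180, r--

max area = 180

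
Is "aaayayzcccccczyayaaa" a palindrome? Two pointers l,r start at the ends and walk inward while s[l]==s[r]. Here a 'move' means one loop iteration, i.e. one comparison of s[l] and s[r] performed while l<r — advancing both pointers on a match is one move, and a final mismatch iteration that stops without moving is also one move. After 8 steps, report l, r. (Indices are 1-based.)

l=9, r=12

l=1 r=20: 'a'=='a', l++,r--
l=2 r=19: 'a'=='a', l++,r--
l=3 r=18: 'a'=='a', l++,r--
l=4 r=17: 'y'=='y', l++,r--
l=5 r=16: 'a'=='a', l++,r--
l=6 r=15: 'y'=='y', l++,r--
l=7 r=14: 'z'=='z', l++,r--
l=8 r=13: 'c'=='c', l++,r--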